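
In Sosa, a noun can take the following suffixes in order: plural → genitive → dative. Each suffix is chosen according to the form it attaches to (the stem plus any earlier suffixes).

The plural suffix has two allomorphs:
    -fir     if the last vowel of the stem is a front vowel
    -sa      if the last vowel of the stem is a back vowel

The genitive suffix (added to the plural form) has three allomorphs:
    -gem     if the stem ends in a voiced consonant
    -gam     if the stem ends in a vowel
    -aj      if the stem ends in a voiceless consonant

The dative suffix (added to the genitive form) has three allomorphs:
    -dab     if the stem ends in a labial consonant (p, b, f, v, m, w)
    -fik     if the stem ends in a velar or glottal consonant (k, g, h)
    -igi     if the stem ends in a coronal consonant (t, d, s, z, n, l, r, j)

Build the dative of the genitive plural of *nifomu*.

Since the last vowel of *nifomu* is /u/ (a back vowel), it takes -sa, giving *nifomusa*.
The plural form *nifomusa*: final sound = /a/, a vowel → -gam → *nifomusagam*.
Since the final consonant of the genitive form *nifomusagam* is /m/ (labial), it takes -dab, giving *nifomusagamdab*.

nifomusagamdab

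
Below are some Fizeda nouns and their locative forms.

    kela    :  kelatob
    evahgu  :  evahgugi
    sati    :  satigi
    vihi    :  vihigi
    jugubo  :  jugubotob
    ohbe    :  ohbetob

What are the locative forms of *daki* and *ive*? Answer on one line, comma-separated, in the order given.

dakigi, ivetob

The pattern is height harmony: -gi when the last vowel of the stem is a high vowel (*evahgu*, *sati*, *vihi*); -tob when the last vowel of the stem is a non-high vowel (*kela*, *jugubo*, *ohbe*).
Since the last vowel of *daki* is /i/ (a high vowel), it takes -gi, giving *dakigi*.
The last vowel of *ive* is /e/, which is a non-high vowel, so the suffix is -tob, giving *ivetob*.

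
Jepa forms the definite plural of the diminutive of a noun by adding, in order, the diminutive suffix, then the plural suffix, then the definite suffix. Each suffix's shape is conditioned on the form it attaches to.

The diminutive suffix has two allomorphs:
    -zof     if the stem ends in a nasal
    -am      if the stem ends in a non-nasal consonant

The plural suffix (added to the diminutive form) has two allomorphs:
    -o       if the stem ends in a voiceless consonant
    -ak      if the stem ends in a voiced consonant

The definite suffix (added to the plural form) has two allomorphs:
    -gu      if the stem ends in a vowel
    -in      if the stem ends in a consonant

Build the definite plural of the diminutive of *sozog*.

sozogamakin

Since the final consonant of *sozog* is /g/ (non-nasal), it takes -am, giving *sozogam*.
The final consonant of the diminutive form *sozogam* is /m/, which is voiced, so the plural suffix is -ak, giving *sozogamak*.
Since the final sound of the plural form *sozogamak* is /k/ (a consonant), it takes -in, giving *sozogamakin*.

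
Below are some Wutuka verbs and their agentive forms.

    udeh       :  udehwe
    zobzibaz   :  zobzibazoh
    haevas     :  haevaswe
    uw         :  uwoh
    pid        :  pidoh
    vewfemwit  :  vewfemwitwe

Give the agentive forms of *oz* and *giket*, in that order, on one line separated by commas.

ozoh, giketwe

Looking at the final consonant of each stem: -we when the stem ends in a voiceless consonant (*udeh*, *haevas*, *vewfemwit*); -oh when the stem ends in a voiced consonant (*zobzibaz*, *uw*, *pid*).
The final consonant of *oz* is /z/, which is voiced, so the suffix is -oh, giving *ozoh*.
*giket*: final consonant = /t/, voiceless → -we → *giketwe*.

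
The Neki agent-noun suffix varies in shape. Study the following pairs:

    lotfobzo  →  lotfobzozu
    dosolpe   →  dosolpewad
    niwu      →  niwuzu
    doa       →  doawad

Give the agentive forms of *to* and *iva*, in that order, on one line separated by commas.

tozu, ivawad

The alternation tracks the last vowel of the stem — -zu when the last vowel of the stem is a rounded vowel (*lotfobzo*, *niwu*); -wad when the last vowel of the stem is an unrounded vowel (*dosolpe*, *doa*).
*to* — last vowel /o/ (a rounded vowel) → -zu → *tozu*.
*iva*: last vowel = /a/, an unrounded vowel → -wad → *ivawad*.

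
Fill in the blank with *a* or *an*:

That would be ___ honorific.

The indefinite article is chosen by the initial *sound* of the following word, not its spelling.
*honorific* begins with the sound /ɒ/ (silent h) — a vowel sound.
So the article is *an*: That would be an honorific.

an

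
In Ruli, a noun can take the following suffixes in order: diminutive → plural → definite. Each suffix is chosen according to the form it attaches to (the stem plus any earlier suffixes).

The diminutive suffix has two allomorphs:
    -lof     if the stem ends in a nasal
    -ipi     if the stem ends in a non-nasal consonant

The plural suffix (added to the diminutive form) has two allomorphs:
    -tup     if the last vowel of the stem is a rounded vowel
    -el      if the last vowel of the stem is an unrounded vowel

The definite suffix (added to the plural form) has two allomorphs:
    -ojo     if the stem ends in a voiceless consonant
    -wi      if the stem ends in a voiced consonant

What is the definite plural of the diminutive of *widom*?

widomloftupojo

*widom* — final consonant /m/ (a nasal) → -lof → *widomlof*.
Since the last vowel of the diminutive form *widomlof* is /o/ (a rounded vowel), it takes -tup, giving *widomloftup*.
Since the final consonant of the plural form *widomloftup* is /p/ (voiceless), it takes -ojo, giving *widomloftupojo*.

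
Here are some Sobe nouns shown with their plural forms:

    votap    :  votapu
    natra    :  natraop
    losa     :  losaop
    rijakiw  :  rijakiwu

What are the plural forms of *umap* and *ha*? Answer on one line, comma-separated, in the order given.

umapu, haop

The suffix is conditioned by the final sound: -u when the stem ends in a consonant (*votap*, *rijakiw*); -op when the stem ends in a vowel (*natra*, *losa*).
*umap*: final sound = /p/, a consonant → -u → *umapu*.
*ha* — final sound /a/ (a vowel) → -op → *haop*.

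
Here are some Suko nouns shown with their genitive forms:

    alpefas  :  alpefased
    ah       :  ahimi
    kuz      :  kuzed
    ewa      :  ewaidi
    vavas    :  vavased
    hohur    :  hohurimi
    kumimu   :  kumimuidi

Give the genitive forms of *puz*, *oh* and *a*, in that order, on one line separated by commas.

puzed, ohimi, aidi

The suffix is conditioned by the final sound: -ed when the stem ends in a sibilant (*alpefas*, *kuz*, *vavas*); -imi when the stem ends in a non-sibilant consonant (*ah*, *hohur*); -idi when the stem ends in a vowel (*ewa*, *kumimu*).
*puz* — final sound /z/ (a sibilant) → -ed → *puzed*.
The final sound of *oh* is /h/, which is a non-sibilant consonant, so the suffix is -imi, giving *ohimi*.
*a* — final sound /a/ (a vowel) → -idi → *aidi*.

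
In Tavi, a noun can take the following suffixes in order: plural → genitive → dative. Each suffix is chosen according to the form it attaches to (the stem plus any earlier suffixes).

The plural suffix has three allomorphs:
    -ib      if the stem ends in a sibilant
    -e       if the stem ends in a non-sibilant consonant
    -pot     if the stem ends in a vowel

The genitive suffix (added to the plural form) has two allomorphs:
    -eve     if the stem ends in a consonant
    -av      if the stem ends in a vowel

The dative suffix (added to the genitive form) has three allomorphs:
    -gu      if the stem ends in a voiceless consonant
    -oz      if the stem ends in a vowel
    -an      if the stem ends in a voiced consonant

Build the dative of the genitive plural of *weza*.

The final sound of *weza* is /a/, which is a vowel, so the plural suffix is -pot, giving *wezapot*.
Since the final sound of the plural form *wezapot* is /t/ (a consonant), it takes -eve, giving *wezapoteve*.
The final sound of the genitive form *wezapoteve* is /e/, which is a vowel, so the dative suffix is -oz, giving *wezapoteveoz*.

wezapoteveoz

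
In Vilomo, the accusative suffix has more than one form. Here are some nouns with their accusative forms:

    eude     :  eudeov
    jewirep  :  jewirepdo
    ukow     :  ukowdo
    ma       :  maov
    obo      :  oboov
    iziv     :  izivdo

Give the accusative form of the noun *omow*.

omowdo

The pattern is consonant vs. vowel: -do when the stem ends in a consonant (*jewirep*, *ukow*, *iziv*); -ov when the stem ends in a vowel (*eude*, *ma*, *obo*).
*omow*: final sound = /w/, a consonant → -do → *omowdo*.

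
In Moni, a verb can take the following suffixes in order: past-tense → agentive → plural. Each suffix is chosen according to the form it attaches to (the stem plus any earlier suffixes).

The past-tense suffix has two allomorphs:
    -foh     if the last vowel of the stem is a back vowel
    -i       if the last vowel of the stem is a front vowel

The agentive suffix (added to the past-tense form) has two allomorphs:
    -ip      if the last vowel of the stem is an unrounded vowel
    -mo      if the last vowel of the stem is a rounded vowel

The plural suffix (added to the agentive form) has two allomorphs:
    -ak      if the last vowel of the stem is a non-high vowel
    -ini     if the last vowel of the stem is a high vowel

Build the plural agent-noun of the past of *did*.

didiipini

*did*: last vowel = /i/, a front vowel → -i → *didi*.
The last vowel of the past-tense form *didi* is /i/, which is an unrounded vowel, so the agentive suffix is -ip, giving *didiip*.
Since the last vowel of the agentive form *didiip* is /i/ (a high vowel), it takes -ini, giving *didiipini*.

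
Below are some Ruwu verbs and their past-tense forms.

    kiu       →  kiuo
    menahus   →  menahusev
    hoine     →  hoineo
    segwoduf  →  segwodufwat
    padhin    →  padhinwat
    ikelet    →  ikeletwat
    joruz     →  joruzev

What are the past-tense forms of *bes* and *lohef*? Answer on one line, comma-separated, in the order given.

besev, lohefwat

The suffix is conditioned by the final sound: -ev when the stem ends in a sibilant (*menahus*, *joruz*); -wat when the stem ends in a non-sibilant consonant (*segwoduf*, *padhin*, *ikelet*); -o when the stem ends in a vowel (*kiu*, *hoine*).
The final sound of *bes* is /s/, which is a sibilant, so the suffix is -ev, giving *besev*.
Since the final sound of *lohef* is /f/ (a non-sibilant consonant), it takes -wat, giving *lohefwat*.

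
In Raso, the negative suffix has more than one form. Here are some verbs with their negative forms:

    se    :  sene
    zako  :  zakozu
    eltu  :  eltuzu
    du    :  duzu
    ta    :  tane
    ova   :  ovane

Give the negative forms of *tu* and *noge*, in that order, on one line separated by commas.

The suffix is conditioned by the last vowel: -zu when the last vowel of the stem is a rounded vowel (*zako*, *eltu*, *du*); -ne when the last vowel of the stem is an unrounded vowel (*se*, *ta*, *ova*).
Since the last vowel of *tu* is /u/ (a rounded vowel), it takes -zu, giving *tuzu*.
The last vowel of *noge* is /e/, which is an unrounded vowel, so the suffix is -ne, giving *nogene*.

tuzu, nogene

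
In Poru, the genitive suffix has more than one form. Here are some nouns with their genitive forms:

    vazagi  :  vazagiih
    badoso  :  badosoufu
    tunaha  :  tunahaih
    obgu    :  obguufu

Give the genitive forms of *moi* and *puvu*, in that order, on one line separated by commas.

The pattern is rounding harmony: -ufu when the last vowel of the stem is a rounded vowel (*badoso*, *obgu*); -ih when the last vowel of the stem is an unrounded vowel (*vazagi*, *tunaha*).
*moi*: last vowel = /i/, an unrounded vowel → -ih → *moiih*.
*puvu*: last vowel = /u/, a rounded vowel → -ufu → *puvuufu*.

moiih, puvuufu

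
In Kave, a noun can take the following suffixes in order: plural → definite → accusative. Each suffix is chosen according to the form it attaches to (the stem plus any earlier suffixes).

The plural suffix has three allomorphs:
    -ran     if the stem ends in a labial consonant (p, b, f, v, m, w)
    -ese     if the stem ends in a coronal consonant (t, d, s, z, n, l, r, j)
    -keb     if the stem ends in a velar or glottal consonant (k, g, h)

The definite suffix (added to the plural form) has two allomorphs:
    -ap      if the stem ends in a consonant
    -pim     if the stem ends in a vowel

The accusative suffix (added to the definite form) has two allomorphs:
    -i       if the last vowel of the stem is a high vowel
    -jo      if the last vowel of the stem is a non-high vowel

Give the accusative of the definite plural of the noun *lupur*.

lupuresepimi

Since the final consonant of *lupur* is /r/ (coronal), it takes -ese, giving *lupurese*.
The plural form *lupurese*: final sound = /e/, a vowel → -pim → *lupuresepim*.
The last vowel of the definite form *lupuresepim* is /i/, which is a high vowel, so the accusative suffix is -i, giving *lupuresepimi*.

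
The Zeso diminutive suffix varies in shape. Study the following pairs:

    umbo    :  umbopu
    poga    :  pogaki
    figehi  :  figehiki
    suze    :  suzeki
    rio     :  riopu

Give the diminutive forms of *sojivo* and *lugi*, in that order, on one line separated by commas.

sojivopu, lugiki

The pattern is rounding harmony: -pu when the last vowel of the stem is a rounded vowel (*umbo*, *rio*); -ki when the last vowel of the stem is an unrounded vowel (*poga*, *figehi*, *suze*).
*sojivo* — last vowel /o/ (a rounded vowel) → -pu → *sojivopu*.
The last vowel of *lugi* is /i/, which is an unrounded vowel, so the suffix is -ki, giving *lugiki*.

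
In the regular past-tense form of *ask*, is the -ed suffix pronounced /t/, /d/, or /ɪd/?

The stem *ask* ends in a voiceless consonant other than /t/.
The -ed suffix is realized as /ɪd/ after /t, d/; as /t/ after other voiceless consonants; and as /d/ after other voiced sounds.
So -ed on *ask* is pronounced /t/.

/t/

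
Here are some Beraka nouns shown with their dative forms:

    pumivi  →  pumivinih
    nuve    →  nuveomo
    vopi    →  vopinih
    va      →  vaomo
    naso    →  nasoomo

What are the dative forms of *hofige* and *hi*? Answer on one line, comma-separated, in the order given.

The alternation tracks the last vowel of the stem — -nih when the last vowel of the stem is a high vowel (*pumivi*, *vopi*); -omo when the last vowel of the stem is a non-high vowel (*nuve*, *va*, *naso*).
Since the last vowel of *hofige* is /e/ (a non-high vowel), it takes -omo, giving *hofigeomo*.
The last vowel of *hi* is /i/, which is a high vowel, so the suffix is -nih, giving *hinih*.

hofigeomo, hinih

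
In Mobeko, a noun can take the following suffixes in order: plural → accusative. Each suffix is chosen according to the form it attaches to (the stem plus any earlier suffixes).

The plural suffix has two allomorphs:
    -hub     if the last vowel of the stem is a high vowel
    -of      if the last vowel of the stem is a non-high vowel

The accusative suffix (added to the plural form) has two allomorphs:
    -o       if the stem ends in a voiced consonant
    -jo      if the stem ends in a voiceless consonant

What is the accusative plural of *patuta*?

patutaofjo

The last vowel of *patuta* is /a/, which is a non-high vowel, so the plural suffix is -of, giving *patutaof*.
The final consonant of the plural form *patutaof* is /f/, which is voiceless, so the accusative suffix is -jo, giving *patutaofjo*.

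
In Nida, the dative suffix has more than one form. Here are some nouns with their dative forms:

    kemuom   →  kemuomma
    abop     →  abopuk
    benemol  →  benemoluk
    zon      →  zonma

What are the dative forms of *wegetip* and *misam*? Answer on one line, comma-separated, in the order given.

wegetipuk, misamma

Looking at the final consonant of each stem: -ma when the stem ends in a nasal (*kemuom*, *zon*); -uk when the stem ends in a non-nasal consonant (*abop*, *benemol*).
The final consonant of *wegetip* is /p/, which is non-nasal, so the suffix is -uk, giving *wegetipuk*.
*misam*: final consonant = /m/, a nasal → -ma → *misamma*.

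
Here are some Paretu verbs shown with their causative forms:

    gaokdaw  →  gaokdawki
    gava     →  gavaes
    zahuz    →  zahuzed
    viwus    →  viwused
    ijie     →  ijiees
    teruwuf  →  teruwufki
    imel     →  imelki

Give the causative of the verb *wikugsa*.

The suffix is conditioned by the final sound: -ed when the stem ends in a sibilant (*zahuz*, *viwus*); -ki when the stem ends in a non-sibilant consonant (*gaokdaw*, *teruwuf*, *imel*); -es when the stem ends in a vowel (*gava*, *ijie*).
The final sound of *wikugsa* is /a/, which is a vowel, so the suffix is -es, giving *wikugsaes*.

wikugsaes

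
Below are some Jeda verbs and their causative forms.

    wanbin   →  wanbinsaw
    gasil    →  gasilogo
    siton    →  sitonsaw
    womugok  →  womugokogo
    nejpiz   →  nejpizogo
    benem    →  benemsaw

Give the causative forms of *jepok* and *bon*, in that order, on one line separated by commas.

jepokogo, bonsaw

Looking at the final consonant of each stem: -saw when the stem ends in a nasal (*wanbin*, *siton*, *benem*); -ogo when the stem ends in a non-nasal consonant (*gasil*, *womugok*, *nejpiz*).
*jepok*: final consonant = /k/, non-nasal → -ogo → *jepokogo*.
*bon*: final consonant = /n/, a nasal → -saw → *bonsaw*.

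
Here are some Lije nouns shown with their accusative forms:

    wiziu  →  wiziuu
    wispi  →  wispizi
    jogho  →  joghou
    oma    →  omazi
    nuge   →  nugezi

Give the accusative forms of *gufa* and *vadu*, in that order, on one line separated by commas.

gufazi, vaduu

The pattern is rounding harmony: -u when the last vowel of the stem is a rounded vowel (*wiziu*, *jogho*); -zi when the last vowel of the stem is an unrounded vowel (*wispi*, *oma*, *nuge*).
*gufa*: last vowel = /a/, an unrounded vowel → -zi → *gufazi*.
*vadu*: last vowel = /u/, a rounded vowel → -u → *vaduu*.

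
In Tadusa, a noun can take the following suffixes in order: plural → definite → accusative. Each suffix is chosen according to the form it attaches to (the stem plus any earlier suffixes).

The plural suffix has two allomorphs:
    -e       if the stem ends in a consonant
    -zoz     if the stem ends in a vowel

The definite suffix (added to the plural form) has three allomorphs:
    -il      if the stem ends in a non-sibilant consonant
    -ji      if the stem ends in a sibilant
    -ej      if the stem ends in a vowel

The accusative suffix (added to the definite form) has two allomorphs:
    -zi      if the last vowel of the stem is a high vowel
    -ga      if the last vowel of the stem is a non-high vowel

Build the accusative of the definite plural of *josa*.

The final sound of *josa* is /a/, which is a vowel, so the plural suffix is -zoz, giving *josazoz*.
Since the final sound of the plural form *josazoz* is /z/ (a sibilant), it takes -ji, giving *josazozji*.
The definite form *josazozji*: last vowel = /i/, a high vowel → -zi → *josazozjizi*.

josazozjizi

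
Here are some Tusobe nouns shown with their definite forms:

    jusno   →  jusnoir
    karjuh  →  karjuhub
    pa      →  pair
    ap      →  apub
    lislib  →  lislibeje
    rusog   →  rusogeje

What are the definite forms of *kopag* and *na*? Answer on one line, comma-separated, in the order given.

kopageje, nair

The pattern is voicing of the final sound: -ub when the stem ends in a voiceless consonant (*karjuh*, *ap*); -eje when the stem ends in a voiced consonant (*lislib*, *rusog*); -ir when the stem ends in a vowel (*jusno*, *pa*).
*kopag* — final sound /g/ (a voiced consonant) → -eje → *kopageje*.
*na*: final sound = /a/, a vowel → -ir → *nair*.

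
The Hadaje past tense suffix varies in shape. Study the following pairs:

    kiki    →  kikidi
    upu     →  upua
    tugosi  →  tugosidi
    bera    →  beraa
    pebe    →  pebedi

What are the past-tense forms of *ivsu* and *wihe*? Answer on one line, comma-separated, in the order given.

ivsua, wihedi

Looking at the last vowel of each stem: -di when the last vowel of the stem is a front vowel (*kiki*, *tugosi*, *pebe*); -a when the last vowel of the stem is a back vowel (*upu*, *bera*).
*ivsu*: last vowel = /u/, a back vowel → -a → *ivsua*.
*wihe*: last vowel = /e/, a front vowel → -di → *wihedi*.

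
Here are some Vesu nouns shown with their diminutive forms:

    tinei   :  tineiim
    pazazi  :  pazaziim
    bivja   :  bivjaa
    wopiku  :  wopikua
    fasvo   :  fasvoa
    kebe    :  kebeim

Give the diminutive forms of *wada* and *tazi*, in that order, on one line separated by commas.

The alternation tracks the last vowel of the stem — -im when the last vowel of the stem is a front vowel (*tinei*, *pazazi*, *kebe*); -a when the last vowel of the stem is a back vowel (*bivja*, *wopiku*, *fasvo*).
The last vowel of *wada* is /a/, which is a back vowel, so the suffix is -a, giving *wadaa*.
The last vowel of *tazi* is /i/, which is a front vowel, so the suffix is -im, giving *taziim*.

wadaa, taziim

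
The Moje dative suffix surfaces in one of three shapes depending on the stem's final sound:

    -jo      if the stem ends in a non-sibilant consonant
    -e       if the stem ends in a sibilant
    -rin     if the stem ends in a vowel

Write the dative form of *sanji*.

sanjirin

Since the final sound of *sanji* is /i/ (a vowel), it takes -rin, giving *sanjirin*.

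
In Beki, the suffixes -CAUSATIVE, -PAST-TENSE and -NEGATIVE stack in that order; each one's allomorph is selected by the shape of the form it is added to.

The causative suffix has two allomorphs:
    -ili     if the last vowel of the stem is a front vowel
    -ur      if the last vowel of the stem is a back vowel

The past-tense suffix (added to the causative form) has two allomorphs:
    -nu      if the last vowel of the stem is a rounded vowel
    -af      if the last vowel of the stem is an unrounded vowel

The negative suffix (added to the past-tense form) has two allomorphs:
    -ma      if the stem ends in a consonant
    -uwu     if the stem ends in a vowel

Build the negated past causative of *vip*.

Since the last vowel of *vip* is /i/ (a front vowel), it takes -ili, giving *vipili*.
Since the last vowel of the causative form *vipili* is /i/ (an unrounded vowel), it takes -af, giving *vipiliaf*.
The past-tense form *vipiliaf*: final sound = /f/, a consonant → -ma → *vipiliafma*.

vipiliafma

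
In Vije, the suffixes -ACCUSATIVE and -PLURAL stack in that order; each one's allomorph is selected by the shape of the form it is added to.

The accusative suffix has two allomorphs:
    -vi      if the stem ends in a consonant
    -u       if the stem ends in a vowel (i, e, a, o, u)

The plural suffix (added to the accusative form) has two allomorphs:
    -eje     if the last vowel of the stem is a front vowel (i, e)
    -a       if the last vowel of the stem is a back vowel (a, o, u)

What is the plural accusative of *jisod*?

jisodvieje

The final sound of *jisod* is /d/, which is a consonant, so the accusative suffix is -vi, giving *jisodvi*.
The accusative form *jisodvi* — last vowel /i/ (a front vowel) → -eje → *jisodvieje*.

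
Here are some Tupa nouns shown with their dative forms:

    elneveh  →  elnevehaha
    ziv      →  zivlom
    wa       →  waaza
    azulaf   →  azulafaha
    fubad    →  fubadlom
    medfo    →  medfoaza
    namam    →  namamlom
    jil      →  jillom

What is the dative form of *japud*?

japudlom

The alternation tracks the final sound of the stem — -aha when the stem ends in a voiceless consonant (*elneveh*, *azulaf*); -lom when the stem ends in a voiced consonant (*ziv*, *fubad*, *namam*, *jil*); -aza when the stem ends in a vowel (*wa*, *medfo*).
The final sound of *japud* is /d/, which is a voiced consonant, so the suffix is -lom, giving *japudlom*.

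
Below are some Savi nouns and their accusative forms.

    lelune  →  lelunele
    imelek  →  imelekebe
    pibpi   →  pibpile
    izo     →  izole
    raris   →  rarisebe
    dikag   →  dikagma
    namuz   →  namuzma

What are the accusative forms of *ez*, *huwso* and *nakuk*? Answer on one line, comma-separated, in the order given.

The pattern is voicing of the final sound: -ebe when the stem ends in a voiceless consonant (*imelek*, *raris*); -ma when the stem ends in a voiced consonant (*dikag*, *namuz*); -le when the stem ends in a vowel (*lelune*, *pibpi*, *izo*).
The final sound of *ez* is /z/, which is a voiced consonant, so the suffix is -ma, giving *ezma*.
*huwso*: final sound = /o/, a vowel → -le → *huwsole*.
The final sound of *nakuk* is /k/, which is a voiceless consonant, so the suffix is -ebe, giving *nakukebe*.

ezma, huwsole, nakukebe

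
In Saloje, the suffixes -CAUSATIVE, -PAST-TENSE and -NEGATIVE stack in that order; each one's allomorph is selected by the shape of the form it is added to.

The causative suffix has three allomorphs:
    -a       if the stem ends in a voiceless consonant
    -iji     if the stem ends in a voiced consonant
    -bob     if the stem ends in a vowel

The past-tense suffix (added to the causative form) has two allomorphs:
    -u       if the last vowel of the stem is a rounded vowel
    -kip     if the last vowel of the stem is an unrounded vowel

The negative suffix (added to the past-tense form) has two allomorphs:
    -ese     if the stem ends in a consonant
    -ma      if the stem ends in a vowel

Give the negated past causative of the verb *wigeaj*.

*wigeaj*: final sound = /j/, a voiced consonant → -iji → *wigeajiji*.
The causative form *wigeajiji*: last vowel = /i/, an unrounded vowel → -kip → *wigeajijikip*.
The final sound of the past-tense form *wigeajijikip* is /p/, which is a consonant, so the negative suffix is -ese, giving *wigeajijikipese*.

wigeajijikipese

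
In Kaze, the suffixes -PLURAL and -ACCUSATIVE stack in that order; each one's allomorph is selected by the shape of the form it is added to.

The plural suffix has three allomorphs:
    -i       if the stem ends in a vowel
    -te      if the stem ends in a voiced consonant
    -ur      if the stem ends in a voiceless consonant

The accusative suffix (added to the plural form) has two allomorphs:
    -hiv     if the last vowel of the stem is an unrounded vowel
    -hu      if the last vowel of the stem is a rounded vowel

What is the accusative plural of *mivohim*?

mivohimtehiv

*mivohim*: final sound = /m/, a voiced consonant → -te → *mivohimte*.
Since the last vowel of the plural form *mivohimte* is /e/ (an unrounded vowel), it takes -hiv, giving *mivohimtehiv*.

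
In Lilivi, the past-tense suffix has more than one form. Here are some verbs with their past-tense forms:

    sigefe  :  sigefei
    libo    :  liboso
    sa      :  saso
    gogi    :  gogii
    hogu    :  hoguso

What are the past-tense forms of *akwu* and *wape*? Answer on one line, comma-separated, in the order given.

akwuso, wapei

Looking at the last vowel of each stem: -i when the last vowel of the stem is a front vowel (*sigefe*, *gogi*); -so when the last vowel of the stem is a back vowel (*libo*, *sa*, *hogu*).
The last vowel of *akwu* is /u/, which is a back vowel, so the suffix is -so, giving *akwuso*.
*wape*: last vowel = /e/, a front vowel → -i → *wapei*.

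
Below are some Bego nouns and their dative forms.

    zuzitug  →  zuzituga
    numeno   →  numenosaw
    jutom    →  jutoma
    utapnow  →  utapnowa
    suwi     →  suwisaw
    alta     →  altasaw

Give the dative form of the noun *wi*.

Looking at the final sound of each stem: -a when the stem ends in a consonant (*zuzitug*, *jutom*, *utapnow*); -saw when the stem ends in a vowel (*numeno*, *suwi*, *alta*).
The final sound of *wi* is /i/, which is a vowel, so the suffix is -saw, giving *wisaw*.

wisaw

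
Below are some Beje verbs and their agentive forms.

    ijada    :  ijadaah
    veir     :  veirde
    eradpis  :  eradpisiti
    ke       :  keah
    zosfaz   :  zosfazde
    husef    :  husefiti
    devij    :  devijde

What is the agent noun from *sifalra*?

sifalraah

The pattern is voicing of the final sound: -iti when the stem ends in a voiceless consonant (*eradpis*, *husef*); -de when the stem ends in a voiced consonant (*veir*, *zosfaz*, *devij*); -ah when the stem ends in a vowel (*ijada*, *ke*).
The final sound of *sifalra* is /a/, which is a vowel, so the suffix is -ah, giving *sifalraah*.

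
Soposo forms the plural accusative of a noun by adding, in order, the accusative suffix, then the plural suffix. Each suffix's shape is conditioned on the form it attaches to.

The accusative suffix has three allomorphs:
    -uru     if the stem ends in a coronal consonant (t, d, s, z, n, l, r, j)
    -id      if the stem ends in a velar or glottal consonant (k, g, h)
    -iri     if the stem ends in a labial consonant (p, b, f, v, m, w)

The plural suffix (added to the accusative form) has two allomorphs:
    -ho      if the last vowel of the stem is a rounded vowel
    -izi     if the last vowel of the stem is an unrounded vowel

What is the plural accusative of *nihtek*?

nihtekidizi

*nihtek* — final consonant /k/ (velar/glottal) → -id → *nihtekid*.
The last vowel of the accusative form *nihtekid* is /i/, which is an unrounded vowel, so the plural suffix is -izi, giving *nihtekidizi*.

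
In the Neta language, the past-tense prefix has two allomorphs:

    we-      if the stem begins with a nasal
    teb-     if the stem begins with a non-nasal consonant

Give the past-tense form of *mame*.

The first consonant of *mame* is /m/, which is a nasal, so the prefix is we-, giving *wemame*.

wemame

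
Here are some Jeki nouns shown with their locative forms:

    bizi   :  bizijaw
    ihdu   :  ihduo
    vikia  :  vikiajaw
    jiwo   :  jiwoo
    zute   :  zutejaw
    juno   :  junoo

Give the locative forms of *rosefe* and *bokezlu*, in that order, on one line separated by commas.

rosefejaw, bokezluo

The alternation tracks the last vowel of the stem — -o when the last vowel of the stem is a rounded vowel (*ihdu*, *jiwo*, *juno*); -jaw when the last vowel of the stem is an unrounded vowel (*bizi*, *vikia*, *zute*).
*rosefe* — last vowel /e/ (an unrounded vowel) → -jaw → *rosefejaw*.
The last vowel of *bokezlu* is /u/, which is a rounded vowel, so the suffix is -o, giving *bokezluo*.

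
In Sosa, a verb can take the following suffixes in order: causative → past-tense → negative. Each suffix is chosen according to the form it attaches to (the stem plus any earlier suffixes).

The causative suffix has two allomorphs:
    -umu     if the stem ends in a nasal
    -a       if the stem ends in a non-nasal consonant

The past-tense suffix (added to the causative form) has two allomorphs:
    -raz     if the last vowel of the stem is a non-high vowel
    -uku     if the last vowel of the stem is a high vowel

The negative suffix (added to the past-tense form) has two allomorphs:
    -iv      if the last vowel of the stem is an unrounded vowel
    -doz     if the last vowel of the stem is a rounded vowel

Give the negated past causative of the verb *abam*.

Since the final consonant of *abam* is /m/ (a nasal), it takes -umu, giving *abamumu*.
The causative form *abamumu*: last vowel = /u/, a high vowel → -uku → *abamumuuku*.
The past-tense form *abamumuuku*: last vowel = /u/, a rounded vowel → -doz → *abamumuukudoz*.

abamumuukudoz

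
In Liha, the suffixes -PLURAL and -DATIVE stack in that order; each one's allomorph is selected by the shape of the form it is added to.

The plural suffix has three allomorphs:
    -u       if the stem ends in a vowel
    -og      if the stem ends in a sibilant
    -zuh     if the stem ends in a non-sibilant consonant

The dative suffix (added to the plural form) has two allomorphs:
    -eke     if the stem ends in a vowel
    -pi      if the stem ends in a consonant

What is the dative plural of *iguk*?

igukzuhpi

*iguk* — final sound /k/ (a non-sibilant consonant) → -zuh → *igukzuh*.
Since the final sound of the plural form *igukzuh* is /h/ (a consonant), it takes -pi, giving *igukzuhpi*.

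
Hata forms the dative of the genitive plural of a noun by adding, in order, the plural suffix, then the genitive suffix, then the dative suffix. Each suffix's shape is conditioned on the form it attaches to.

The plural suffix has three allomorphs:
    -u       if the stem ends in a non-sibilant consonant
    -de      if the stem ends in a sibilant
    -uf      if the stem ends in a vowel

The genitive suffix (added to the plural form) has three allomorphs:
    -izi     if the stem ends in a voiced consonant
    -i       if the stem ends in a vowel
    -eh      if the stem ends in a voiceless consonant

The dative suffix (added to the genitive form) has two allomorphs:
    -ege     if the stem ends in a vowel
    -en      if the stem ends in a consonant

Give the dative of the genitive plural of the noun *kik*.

*kik*: final sound = /k/, a non-sibilant consonant → -u → *kiku*.
The final sound of the plural form *kiku* is /u/, which is a vowel, so the genitive suffix is -i, giving *kikui*.
The genitive form *kikui*: final sound = /i/, a vowel → -ege → *kikuiege*.

kikuiege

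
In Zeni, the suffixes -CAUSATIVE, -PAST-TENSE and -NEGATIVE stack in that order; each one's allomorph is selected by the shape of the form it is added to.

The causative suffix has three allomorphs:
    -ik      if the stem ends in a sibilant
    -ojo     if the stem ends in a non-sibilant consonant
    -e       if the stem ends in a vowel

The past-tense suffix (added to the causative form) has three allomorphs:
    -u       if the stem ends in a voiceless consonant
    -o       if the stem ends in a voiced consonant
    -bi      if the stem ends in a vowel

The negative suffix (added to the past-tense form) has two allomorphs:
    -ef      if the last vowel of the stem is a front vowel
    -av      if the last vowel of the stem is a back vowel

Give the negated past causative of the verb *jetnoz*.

Since the final sound of *jetnoz* is /z/ (a sibilant), it takes -ik, giving *jetnozik*.
The causative form *jetnozik* — final sound /k/ (a voiceless consonant) → -u → *jetnoziku*.
The past-tense form *jetnoziku*: last vowel = /u/, a back vowel → -av → *jetnozikuav*.

jetnozikuav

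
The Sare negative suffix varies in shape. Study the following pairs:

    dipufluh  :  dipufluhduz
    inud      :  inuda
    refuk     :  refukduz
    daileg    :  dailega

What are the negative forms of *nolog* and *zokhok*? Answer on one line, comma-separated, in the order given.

The suffix is conditioned by the final consonant: -duz when the stem ends in a voiceless consonant (*dipufluh*, *refuk*); -a when the stem ends in a voiced consonant (*inud*, *daileg*).
Since the final consonant of *nolog* is /g/ (voiced), it takes -a, giving *nologa*.
*zokhok* — final consonant /k/ (voiceless) → -duz → *zokhokduz*.

nologa, zokhokduz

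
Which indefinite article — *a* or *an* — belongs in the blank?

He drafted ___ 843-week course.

The indefinite article is chosen by the initial *sound* of the following word, not its spelling.
The number *843* is spoken "eight hundred …", beginning with /eɪt/ — a vowel sound.
So the article is *an*: He drafted an 843-week course.

an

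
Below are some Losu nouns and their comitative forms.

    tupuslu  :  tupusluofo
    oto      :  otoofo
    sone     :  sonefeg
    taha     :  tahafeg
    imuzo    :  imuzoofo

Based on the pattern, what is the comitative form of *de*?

The suffix is conditioned by the last vowel: -ofo when the last vowel of the stem is a rounded vowel (*tupuslu*, *oto*, *imuzo*); -feg when the last vowel of the stem is an unrounded vowel (*sone*, *taha*).
Since the last vowel of *de* is /e/ (an unrounded vowel), it takes -feg, giving *defeg*.

defeg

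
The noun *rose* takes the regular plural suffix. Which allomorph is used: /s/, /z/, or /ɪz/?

The stem *rose* ends in a sibilant (/s, z, ʃ, ʒ, tʃ, dʒ/).
The plural suffix surfaces as /ɪz/ after sibilants, /s/ after other voiceless consonants, and /z/ after other voiced sounds.
So the plural -s on *rose* is pronounced /ɪz/.

/ɪz/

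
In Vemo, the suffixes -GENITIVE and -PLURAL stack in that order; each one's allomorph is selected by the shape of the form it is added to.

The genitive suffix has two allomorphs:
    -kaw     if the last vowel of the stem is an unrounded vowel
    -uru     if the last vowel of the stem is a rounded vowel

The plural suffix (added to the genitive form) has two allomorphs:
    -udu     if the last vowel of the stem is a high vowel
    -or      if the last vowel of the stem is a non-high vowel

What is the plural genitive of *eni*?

*eni* — last vowel /i/ (an unrounded vowel) → -kaw → *enikaw*.
The genitive form *enikaw* — last vowel /a/ (a non-high vowel) → -or → *enikawor*.

enikawor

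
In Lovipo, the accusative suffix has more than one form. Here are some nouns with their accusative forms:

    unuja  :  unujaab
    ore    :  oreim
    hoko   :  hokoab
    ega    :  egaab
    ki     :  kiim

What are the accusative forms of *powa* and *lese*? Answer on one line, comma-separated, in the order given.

powaab, leseim

Looking at the last vowel of each stem: -im when the last vowel of the stem is a front vowel (*ore*, *ki*); -ab when the last vowel of the stem is a back vowel (*unuja*, *hoko*, *ega*).
*powa* — last vowel /a/ (a back vowel) → -ab → *powaab*.
Since the last vowel of *lese* is /e/ (a front vowel), it takes -im, giving *leseim*.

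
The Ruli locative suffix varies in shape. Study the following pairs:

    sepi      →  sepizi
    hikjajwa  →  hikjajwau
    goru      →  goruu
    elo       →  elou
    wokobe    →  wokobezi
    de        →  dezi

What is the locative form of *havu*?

havuu

Looking at the last vowel of each stem: -zi when the last vowel of the stem is a front vowel (*sepi*, *wokobe*, *de*); -u when the last vowel of the stem is a back vowel (*hikjajwa*, *goru*, *elo*).
Since the last vowel of *havu* is /u/ (a back vowel), it takes -u, giving *havuu*.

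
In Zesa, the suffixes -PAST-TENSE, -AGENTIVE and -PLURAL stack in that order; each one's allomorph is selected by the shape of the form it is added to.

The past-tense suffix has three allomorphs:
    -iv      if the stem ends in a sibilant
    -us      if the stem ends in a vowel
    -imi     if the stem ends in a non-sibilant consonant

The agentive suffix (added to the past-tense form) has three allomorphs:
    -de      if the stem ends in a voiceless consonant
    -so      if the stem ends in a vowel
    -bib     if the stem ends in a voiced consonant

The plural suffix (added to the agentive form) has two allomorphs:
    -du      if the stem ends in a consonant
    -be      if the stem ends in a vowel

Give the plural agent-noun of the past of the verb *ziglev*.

The final sound of *ziglev* is /v/, which is a non-sibilant consonant, so the past-tense suffix is -imi, giving *ziglevimi*.
The final sound of the past-tense form *ziglevimi* is /i/, which is a vowel, so the agentive suffix is -so, giving *ziglevimiso*.
Since the final sound of the agentive form *ziglevimiso* is /o/ (a vowel), it takes -be, giving *ziglevimisobe*.

ziglevimisobe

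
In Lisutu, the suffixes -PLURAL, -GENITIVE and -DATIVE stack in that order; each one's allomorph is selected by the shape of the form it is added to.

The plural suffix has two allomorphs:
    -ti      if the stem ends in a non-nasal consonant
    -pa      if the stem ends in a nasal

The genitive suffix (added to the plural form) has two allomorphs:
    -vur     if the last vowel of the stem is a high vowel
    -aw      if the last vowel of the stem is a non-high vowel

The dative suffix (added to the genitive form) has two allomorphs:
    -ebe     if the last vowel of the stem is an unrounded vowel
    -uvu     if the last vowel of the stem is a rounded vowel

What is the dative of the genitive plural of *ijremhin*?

The final consonant of *ijremhin* is /n/, which is a nasal, so the plural suffix is -pa, giving *ijremhinpa*.
The plural form *ijremhinpa* — last vowel /a/ (a non-high vowel) → -aw → *ijremhinpaaw*.
The last vowel of the genitive form *ijremhinpaaw* is /a/, which is an unrounded vowel, so the dative suffix is -ebe, giving *ijremhinpaawebe*.

ijremhinpaawebe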